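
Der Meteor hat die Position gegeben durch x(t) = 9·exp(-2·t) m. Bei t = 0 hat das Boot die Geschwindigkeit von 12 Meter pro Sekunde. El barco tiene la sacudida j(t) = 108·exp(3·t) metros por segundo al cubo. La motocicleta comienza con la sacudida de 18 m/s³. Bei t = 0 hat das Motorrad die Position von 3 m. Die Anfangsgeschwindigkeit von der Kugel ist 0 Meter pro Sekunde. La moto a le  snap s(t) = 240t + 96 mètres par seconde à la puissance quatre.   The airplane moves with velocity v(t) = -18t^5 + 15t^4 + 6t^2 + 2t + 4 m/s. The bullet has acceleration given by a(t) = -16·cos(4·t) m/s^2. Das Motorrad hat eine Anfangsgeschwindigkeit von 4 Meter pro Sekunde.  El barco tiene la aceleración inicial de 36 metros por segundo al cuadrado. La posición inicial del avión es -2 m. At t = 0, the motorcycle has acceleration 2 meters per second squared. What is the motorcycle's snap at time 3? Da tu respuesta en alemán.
Mit s(t) = 240·t + 96 und Einsetzen von t = 3, finden wir s = 816.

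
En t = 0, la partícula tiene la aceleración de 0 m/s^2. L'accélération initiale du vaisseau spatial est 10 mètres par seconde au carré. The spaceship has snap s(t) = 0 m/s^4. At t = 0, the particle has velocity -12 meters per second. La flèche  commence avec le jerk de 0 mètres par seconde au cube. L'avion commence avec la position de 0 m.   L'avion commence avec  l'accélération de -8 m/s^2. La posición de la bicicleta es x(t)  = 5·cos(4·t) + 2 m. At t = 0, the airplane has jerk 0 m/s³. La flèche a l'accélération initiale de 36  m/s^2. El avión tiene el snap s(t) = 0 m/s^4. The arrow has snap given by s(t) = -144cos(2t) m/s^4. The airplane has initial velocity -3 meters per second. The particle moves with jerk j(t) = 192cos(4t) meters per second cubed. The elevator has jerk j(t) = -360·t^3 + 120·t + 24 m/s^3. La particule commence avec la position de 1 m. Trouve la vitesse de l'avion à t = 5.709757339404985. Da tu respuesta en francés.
Pour résoudre ceci, nous devons prendre 3 primitives de notre équation du snap s(t) = 0. La primitive du snap est le jerk. En utilisant j(0) = 0, nous obtenons j(t) = 0. En intégrant le jerk et en utilisant la condition initiale a(0) = -8, nous obtenons a(t) = -8. En prenant ∫a(t)dt et en appliquant v(0) = -3, nous trouvons v(t) = -8·t - 3. En utilisant v(t) = -8·t - 3 et en substituant t = 5.709757339404985, nous trouvons v = -48.6780587152399.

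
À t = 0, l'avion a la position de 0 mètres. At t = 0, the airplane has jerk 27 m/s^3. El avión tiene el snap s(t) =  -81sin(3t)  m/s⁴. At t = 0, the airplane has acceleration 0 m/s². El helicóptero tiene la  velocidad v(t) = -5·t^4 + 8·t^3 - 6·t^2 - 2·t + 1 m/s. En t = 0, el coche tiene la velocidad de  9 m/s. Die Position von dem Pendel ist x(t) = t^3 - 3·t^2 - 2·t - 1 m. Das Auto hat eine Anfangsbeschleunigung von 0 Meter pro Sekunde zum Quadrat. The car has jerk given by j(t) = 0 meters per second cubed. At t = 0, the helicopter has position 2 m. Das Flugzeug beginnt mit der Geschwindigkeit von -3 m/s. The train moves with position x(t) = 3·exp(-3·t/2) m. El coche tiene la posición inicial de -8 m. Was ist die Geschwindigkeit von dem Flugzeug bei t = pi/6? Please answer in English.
To find the answer, we compute 3 integrals of s(t) = -81·sin(3·t). Taking ∫s(t)dt and applying j(0) = 27, we find j(t) = 27·cos(3·t). Finding the antiderivative of j(t) and using a(0) = 0: a(t) = 9·sin(3·t). Taking ∫a(t)dt and applying v(0) = -3, we find v(t) = -3·cos(3·t). From the given velocity equation v(t) = -3·cos(3·t), we substitute t = pi/6 to get v = 0.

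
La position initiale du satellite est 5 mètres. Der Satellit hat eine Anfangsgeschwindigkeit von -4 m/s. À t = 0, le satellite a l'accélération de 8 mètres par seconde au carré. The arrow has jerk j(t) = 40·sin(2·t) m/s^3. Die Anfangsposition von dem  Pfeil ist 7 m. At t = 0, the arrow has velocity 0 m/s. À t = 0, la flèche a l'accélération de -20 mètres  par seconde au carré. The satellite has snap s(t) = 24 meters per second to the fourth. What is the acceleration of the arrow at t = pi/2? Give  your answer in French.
Nous devons intégrer notre équation du jerk j(t) = 40·sin(2·t) 1 fois. En prenant ∫j(t)dt et en appliquant a(0) = -20, nous trouvons a(t) = -20·cos(2·t). De l'équation de l'accélération a(t) = -20·cos(2·t), nous substituons t = pi/2 pour obtenir a = 20.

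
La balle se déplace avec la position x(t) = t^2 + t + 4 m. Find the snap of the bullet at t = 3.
We must differentiate our position equation x(t) = t^2 + t + 4 4 times. The derivative of position gives velocity: v(t) = 2·t + 1. The derivative of velocity gives acceleration: a(t) = 2. Differentiating acceleration, we get jerk: j(t) = 0. Taking d/dt of j(t), we find s(t) = 0. We have snap s(t) = 0. Substituting t = 3: s(3) = 0.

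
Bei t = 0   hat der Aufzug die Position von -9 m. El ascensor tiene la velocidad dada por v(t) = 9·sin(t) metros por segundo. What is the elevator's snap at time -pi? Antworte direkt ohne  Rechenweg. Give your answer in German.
Bei t = -pi, s = 9.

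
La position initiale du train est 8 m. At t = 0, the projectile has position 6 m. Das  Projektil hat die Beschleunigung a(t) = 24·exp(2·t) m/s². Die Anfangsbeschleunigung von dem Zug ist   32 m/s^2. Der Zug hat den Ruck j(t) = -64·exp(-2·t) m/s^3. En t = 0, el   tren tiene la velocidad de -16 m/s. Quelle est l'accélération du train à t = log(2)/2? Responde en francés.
Nous devons intégrer notre équation du jerk j(t) = -64·exp(-2·t) 1 fois. En prenant ∫j(t)dt et en appliquant a(0) = 32, nous trouvons a(t) = 32·exp(-2·t). De l'équation de l'accélération a(t) = 32·exp(-2·t), nous substituons t = log(2)/2 pour obtenir a = 16.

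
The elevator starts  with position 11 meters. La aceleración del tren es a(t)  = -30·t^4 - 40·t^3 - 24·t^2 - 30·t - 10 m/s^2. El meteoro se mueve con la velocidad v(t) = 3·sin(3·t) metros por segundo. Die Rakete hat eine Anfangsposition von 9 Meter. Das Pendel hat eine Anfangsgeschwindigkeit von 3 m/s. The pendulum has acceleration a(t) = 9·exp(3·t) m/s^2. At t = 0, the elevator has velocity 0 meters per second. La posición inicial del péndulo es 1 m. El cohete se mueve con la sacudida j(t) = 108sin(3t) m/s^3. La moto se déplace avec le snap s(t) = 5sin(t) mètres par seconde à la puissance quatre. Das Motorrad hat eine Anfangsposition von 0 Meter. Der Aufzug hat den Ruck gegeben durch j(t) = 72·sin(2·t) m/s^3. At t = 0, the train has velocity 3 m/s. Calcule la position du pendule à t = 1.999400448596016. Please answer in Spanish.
Necesitamos integrar nuestra ecuación de la aceleración a(t) = 9·exp(3·t) 2 veces. La antiderivada de la aceleración es la velocidad. Usando v(0) = 3, obtenemos v(t) = 3·exp(3·t). Integrando la velocidad y usando la condición inicial x(0) = 1, obtenemos x(t) = exp(3·t). Usando x(t) = exp(3·t) y sustituyendo t = 1.999400448596016, encontramos x = 402.703816780756.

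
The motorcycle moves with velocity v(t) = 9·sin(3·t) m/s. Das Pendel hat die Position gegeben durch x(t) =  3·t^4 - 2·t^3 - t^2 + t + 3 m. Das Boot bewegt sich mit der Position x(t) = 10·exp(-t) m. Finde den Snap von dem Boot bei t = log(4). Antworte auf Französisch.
En partant de la position x(t) = 10·exp(-t), nous prenons 4 dérivées. En dérivant la position, nous obtenons la vitesse: v(t) = -10·exp(-t). En prenant d/dt de v(t), nous trouvons a(t) = 10·exp(-t). La dérivée de l'accélération donne le jerk: j(t) = -10·exp(-t). En dérivant le jerk, nous obtenons le snap: s(t) = 10·exp(-t). Nous avons le snap s(t) = 10·exp(-t). En substituant t = log(4): s(log(4)) = 5/2.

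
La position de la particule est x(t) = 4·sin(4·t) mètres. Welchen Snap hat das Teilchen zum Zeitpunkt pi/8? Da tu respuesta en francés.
En partant de la position x(t) = 4·sin(4·t), nous prenons 4 dérivées. La dérivée de la position donne la vitesse: v(t) = 16·cos(4·t). La dérivée de la vitesse donne l'accélération: a(t) = -64·sin(4·t). La dérivée de l'accélération donne le jerk: j(t) = -256·cos(4·t). En prenant d/dt de j(t), nous trouvons s(t) = 1024·sin(4·t). De l'équation du snap s(t) = 1024·sin(4·t), nous substituons t = pi/8 pour obtenir s = 1024.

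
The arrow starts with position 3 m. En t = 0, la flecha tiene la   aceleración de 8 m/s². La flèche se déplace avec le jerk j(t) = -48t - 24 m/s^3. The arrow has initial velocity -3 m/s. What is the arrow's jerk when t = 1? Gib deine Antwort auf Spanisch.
Usando j(t) = -48·t - 24 y sustituyendo t = 1, encontramos j = -72.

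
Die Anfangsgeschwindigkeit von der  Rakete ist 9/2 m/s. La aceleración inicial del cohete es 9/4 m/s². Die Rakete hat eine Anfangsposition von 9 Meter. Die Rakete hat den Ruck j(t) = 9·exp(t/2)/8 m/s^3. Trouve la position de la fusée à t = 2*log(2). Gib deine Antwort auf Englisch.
We must find the antiderivative of our jerk equation j(t) = 9·exp(t/2)/8 3 times. Finding the integral of j(t) and using a(0) = 9/4: a(t) = 9·exp(t/2)/4. Integrating acceleration and using the initial condition v(0) = 9/2, we get v(t) = 9·exp(t/2)/2. Finding the integral of v(t) and using x(0) = 9: x(t) = 9·exp(t/2). Using x(t) = 9·exp(t/2) and substituting t = 2*log(2), we find x = 18.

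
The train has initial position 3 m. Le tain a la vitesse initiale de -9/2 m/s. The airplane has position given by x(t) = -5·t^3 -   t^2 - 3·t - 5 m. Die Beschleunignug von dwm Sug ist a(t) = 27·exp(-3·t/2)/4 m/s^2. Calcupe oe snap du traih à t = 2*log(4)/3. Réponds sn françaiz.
En partant de l'accélération a(t) = 27·exp(-3·t/2)/4, nous prenons 2 dérivées. En dérivant l'accélération, nous obtenons le jerk: j(t) = -81·exp(-3·t/2)/8. En prenant d/dt de j(t), nous trouvons s(t) = 243·exp(-3·t/2)/16. De l'équation du snap s(t) = 243·exp(-3·t/2)/16, nous substituons t = 2*log(4)/3 pour obtenir s = 243/64.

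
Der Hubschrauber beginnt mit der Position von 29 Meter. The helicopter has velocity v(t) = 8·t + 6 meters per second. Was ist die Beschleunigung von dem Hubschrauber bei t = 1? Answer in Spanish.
Para resolver esto, necesitamos tomar 1 derivada de nuestra ecuación de la velocidad v(t) = 8·t + 6. Tomando d/dt de v(t), encontramos a(t) = 8. Usando a(t) = 8 y sustituyendo t = 1, encontramos a = 8.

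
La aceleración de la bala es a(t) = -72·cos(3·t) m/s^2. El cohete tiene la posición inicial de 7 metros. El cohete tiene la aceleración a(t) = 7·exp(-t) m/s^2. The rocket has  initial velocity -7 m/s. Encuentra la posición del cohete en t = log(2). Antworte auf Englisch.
Starting from acceleration a(t) = 7·exp(-t), we take 2 integrals. The antiderivative of acceleration is velocity. Using v(0) = -7, we get v(t) = -7·exp(-t). Finding the integral of v(t) and using x(0) = 7: x(t) = 7·exp(-t). From the given position equation x(t) = 7·exp(-t), we substitute t = log(2) to get x = 7/2.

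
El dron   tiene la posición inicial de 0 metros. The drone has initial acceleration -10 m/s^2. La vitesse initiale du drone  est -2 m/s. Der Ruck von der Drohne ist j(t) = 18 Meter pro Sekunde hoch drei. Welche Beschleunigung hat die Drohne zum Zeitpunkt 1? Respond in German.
Wir müssen unsere Gleichung für den Ruck j(t) = 18 1-mal integrieren. Mit ∫j(t)dt und Anwendung von a(0) = -10, finden wir a(t) = 18·t - 10. Wir haben die Beschleunigung a(t) = 18·t - 10. Durch Einsetzen von t = 1: a(1) = 8.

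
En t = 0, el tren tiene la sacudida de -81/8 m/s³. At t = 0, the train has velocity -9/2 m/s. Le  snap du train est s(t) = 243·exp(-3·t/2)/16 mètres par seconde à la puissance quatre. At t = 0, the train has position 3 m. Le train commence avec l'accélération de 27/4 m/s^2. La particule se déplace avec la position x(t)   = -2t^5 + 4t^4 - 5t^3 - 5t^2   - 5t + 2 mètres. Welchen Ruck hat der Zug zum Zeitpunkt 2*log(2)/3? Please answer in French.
Nous devons trouver l'intégrale de notre équation du snap s(t) = 243·exp(-3·t/2)/16 1 fois. L'intégrale du snap, avec j(0) = -81/8, donne le jerk: j(t) = -81·exp(-3·t/2)/8. De l'équation du jerk j(t) = -81·exp(-3·t/2)/8, nous substituons t = 2*log(2)/3 pour obtenir j = -81/16.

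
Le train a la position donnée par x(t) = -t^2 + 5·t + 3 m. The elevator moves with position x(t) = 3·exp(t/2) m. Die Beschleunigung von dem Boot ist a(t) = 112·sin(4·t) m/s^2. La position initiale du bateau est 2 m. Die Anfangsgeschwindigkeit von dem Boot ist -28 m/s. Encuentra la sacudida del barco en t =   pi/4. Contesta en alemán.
Wir müssen unsere Gleichung für die Beschleunigung a(t) = 112·sin(4·t) 1-mal ableiten. Mit d/dt von a(t) finden wir j(t) = 448·cos(4·t). Aus der Gleichung für den Ruck j(t) = 448·cos(4·t), setzen wir t = pi/4 ein und erhalten j = -448.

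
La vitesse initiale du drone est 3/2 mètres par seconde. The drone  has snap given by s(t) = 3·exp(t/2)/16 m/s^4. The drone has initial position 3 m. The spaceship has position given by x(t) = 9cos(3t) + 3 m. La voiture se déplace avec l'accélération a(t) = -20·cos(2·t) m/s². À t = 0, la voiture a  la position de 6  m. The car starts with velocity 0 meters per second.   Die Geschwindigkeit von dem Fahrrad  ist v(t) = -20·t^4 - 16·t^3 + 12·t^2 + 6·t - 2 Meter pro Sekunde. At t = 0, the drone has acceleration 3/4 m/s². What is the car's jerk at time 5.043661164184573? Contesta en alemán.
Wir müssen unsere Gleichung für die Beschleunigung a(t) = -20·cos(2·t) 1-mal ableiten. Durch Ableiten von der Beschleunigung erhalten wir den Ruck: j(t) = 40·sin(2·t). Aus der Gleichung für den Ruck j(t) = 40·sin(2·t), setzen wir t = 5.043661164184573 ein und erhalten j = -24.6049958337484.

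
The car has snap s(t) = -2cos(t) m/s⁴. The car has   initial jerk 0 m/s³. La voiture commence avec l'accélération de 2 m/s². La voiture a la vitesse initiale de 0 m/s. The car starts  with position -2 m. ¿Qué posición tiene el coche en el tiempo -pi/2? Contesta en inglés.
To solve this, we need to take 4 antiderivatives of our snap equation s(t) = -2·cos(t). Integrating snap and using the initial condition j(0) = 0, we get j(t) = -2·sin(t). The antiderivative of jerk, with a(0) = 2, gives acceleration: a(t) = 2·cos(t). Finding the antiderivative of a(t) and using v(0) = 0: v(t) = 2·sin(t). Taking ∫v(t)dt and applying x(0) = -2, we find x(t) = -2·cos(t). From the given position equation x(t) = -2·cos(t), we substitute t = -pi/2 to get x = 0.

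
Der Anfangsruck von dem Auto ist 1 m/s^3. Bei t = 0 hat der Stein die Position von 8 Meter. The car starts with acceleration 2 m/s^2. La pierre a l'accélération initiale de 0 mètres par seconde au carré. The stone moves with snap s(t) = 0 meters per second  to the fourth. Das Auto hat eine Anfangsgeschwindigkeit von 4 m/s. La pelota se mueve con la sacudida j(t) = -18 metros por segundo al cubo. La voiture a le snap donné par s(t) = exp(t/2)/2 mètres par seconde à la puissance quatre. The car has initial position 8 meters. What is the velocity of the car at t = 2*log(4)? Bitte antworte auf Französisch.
Pour résoudre ceci, nous devons prendre 3 primitives de notre équation du snap s(t) = exp(t/2)/2. En prenant ∫s(t)dt et en appliquant j(0) = 1, nous trouvons j(t) = exp(t/2). L'intégrale du jerk, avec a(0) = 2, donne l'accélération: a(t) = 2·exp(t/2). En intégrant l'accélération et en utilisant la condition initiale v(0) = 4, nous obtenons v(t) = 4·exp(t/2). Nous avons la vitesse v(t) = 4·exp(t/2). En substituant t = 2*log(4): v(2*log(4)) = 16.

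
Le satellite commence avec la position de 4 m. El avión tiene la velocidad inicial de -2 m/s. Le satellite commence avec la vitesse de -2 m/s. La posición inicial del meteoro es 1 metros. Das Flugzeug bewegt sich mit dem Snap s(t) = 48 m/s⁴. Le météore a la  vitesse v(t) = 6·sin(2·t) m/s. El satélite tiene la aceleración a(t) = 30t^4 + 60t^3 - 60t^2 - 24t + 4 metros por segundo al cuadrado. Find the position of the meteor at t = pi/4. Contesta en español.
Para resolver esto, necesitamos tomar 1 integral de nuestra ecuación de la velocidad v(t) = 6·sin(2·t). La integral de la velocidad es la posición. Usando x(0) = 1, obtenemos x(t) = 4 - 3·cos(2·t). Tenemos la posición x(t) = 4 - 3·cos(2·t). Sustituyendo t = pi/4: x(pi/4) = 4.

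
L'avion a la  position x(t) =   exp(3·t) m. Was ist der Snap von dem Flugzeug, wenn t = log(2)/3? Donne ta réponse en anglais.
We must differentiate our position equation x(t) = exp(3·t) 4 times. Differentiating position, we get velocity: v(t) = 3·exp(3·t). The derivative of velocity gives acceleration: a(t) = 9·exp(3·t). Differentiating acceleration, we get jerk: j(t) = 27·exp(3·t). Differentiating jerk, we get snap: s(t) = 81·exp(3·t). We have snap s(t) = 81·exp(3·t). Substituting t = log(2)/3: s(log(2)/3) = 162.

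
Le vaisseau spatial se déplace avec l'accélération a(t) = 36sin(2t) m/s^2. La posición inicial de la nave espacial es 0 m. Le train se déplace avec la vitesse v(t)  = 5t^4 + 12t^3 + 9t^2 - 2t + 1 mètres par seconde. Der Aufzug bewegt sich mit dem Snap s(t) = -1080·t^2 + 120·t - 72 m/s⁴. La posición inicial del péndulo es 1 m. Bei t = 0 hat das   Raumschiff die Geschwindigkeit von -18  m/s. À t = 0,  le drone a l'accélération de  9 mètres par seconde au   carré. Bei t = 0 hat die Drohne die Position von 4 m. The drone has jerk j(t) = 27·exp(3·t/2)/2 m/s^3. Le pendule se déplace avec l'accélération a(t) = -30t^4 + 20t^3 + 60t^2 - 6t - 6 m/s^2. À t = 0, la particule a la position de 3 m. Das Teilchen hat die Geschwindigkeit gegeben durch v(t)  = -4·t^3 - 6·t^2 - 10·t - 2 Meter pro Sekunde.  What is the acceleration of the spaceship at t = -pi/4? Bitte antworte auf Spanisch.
Usando a(t) = 36·sin(2·t) y sustituyendo t = -pi/4, encontramos a = -36.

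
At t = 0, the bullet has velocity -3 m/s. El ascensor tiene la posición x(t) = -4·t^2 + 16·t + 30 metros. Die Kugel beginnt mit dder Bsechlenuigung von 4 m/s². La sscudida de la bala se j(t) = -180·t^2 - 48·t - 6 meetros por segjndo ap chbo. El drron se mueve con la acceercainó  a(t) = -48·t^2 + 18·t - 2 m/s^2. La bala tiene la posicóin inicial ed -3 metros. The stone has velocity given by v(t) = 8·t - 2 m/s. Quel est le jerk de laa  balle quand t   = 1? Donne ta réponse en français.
De l'équation du jerk j(t) = -180·t^2 - 48·t - 6, nous substituons t = 1 pour obtenir j = -234.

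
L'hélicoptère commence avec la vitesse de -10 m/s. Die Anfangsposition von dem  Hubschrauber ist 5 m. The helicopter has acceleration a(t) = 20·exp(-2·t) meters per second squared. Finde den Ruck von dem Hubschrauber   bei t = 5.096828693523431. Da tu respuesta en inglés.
We must differentiate our acceleration equation a(t) = 20·exp(-2·t) 1 time. Differentiating acceleration, we get jerk: j(t) = -40·exp(-2·t). We have jerk j(t) = -40·exp(-2·t). Substituting t = 5.096828693523431: j(5.096828693523431) = -0.00149627299478484.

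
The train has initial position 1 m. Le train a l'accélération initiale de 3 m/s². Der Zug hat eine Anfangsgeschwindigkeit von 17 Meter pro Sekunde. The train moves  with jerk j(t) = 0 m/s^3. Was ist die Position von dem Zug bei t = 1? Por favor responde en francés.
Nous devons intégrer notre équation du jerk j(t) = 0 3 fois. En intégrant le jerk et en utilisant la condition initiale a(0) = 3, nous obtenons a(t) = 3. En intégrant l'accélération et en utilisant la condition initiale v(0) = 17, nous obtenons v(t) = 3·t + 17. L'intégrale de la vitesse, avec x(0) = 1, donne la position: x(t) = 3·t^2/2 + 17·t + 1. Nous avons la position x(t) = 3·t^2/2 + 17·t + 1. En substituant t = 1: x(1) = 39/2.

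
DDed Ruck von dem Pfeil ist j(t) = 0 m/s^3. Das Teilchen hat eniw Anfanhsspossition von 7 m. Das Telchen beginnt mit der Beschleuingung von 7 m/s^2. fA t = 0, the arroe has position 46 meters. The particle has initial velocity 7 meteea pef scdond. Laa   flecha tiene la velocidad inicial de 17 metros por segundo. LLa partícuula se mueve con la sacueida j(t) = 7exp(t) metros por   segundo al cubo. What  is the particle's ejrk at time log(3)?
From the given jerk equation j(t) = 7·exp(t), we substitute t = log(3) to get j = 21.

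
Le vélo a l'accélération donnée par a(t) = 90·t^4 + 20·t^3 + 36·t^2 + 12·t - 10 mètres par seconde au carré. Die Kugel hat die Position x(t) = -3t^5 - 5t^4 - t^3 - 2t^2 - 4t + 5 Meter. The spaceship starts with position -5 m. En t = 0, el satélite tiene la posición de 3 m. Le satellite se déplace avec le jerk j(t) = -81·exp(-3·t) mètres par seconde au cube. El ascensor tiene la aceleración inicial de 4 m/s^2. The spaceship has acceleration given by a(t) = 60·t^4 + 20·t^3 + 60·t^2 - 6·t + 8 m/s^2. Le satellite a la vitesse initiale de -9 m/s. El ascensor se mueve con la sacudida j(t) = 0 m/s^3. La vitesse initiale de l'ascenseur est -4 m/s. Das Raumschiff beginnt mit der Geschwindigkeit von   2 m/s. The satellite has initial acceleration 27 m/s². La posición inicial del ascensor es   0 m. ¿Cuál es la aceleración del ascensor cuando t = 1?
Partiendo de la sacudida j(t) = 0, tomamos 1 antiderivada. Integrando la sacudida y usando la condición inicial a(0) = 4, obtenemos a(t) = 4. Usando a(t) = 4 y sustituyendo t = 1, encontramos a = 4.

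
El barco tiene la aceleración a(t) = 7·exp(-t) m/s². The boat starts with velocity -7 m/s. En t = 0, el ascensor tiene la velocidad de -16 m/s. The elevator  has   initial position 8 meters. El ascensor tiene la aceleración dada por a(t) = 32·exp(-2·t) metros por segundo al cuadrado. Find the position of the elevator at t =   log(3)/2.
To find the answer, we compute 2 antiderivatives of a(t) = 32·exp(-2·t). The integral of acceleration is velocity. Using v(0) = -16, we get v(t) = -16·exp(-2·t). Finding the antiderivative of v(t) and using x(0) = 8: x(t) = 8·exp(-2·t). Using x(t) = 8·exp(-2·t) and substituting t = log(3)/2, we find x = 8/3.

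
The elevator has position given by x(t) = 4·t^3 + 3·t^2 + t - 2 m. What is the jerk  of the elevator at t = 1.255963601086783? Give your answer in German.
Ausgehend von der Position x(t) = 4·t^3 + 3·t^2 + t - 2, nehmen wir 3 Ableitungen. Die Ableitung von der Position ergibt die Geschwindigkeit: v(t) = 12·t^2 + 6·t + 1. Die Ableitung von der Geschwindigkeit ergibt die Beschleunigung: a(t) = 24·t + 6. Die Ableitung von der Beschleunigung ergibt den Ruck: j(t) = 24. Aus der Gleichung für den Ruck j(t) = 24, setzen wir t = 1.255963601086783 ein und erhalten j = 24.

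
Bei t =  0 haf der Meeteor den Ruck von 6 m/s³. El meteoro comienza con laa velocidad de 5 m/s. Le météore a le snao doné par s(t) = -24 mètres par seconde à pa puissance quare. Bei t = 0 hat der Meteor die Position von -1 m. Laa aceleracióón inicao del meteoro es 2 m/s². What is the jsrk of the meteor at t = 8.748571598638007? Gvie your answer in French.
En partant du snap s(t) = -24, nous prenons 1 primitive. L'intégrale du snap est le jerk. En utilisant j(0) = 6, nous obtenons j(t) = 6 - 24·t. De l'équation du jerk j(t) = 6 - 24·t, nous substituons t = 8.748571598638007 pour obtenir j = -203.965718367312.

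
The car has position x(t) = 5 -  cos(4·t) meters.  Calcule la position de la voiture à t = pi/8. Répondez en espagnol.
Usando x(t) = 5 - cos(4·t) y sustituyendo t = pi/8, encontramos x = 5.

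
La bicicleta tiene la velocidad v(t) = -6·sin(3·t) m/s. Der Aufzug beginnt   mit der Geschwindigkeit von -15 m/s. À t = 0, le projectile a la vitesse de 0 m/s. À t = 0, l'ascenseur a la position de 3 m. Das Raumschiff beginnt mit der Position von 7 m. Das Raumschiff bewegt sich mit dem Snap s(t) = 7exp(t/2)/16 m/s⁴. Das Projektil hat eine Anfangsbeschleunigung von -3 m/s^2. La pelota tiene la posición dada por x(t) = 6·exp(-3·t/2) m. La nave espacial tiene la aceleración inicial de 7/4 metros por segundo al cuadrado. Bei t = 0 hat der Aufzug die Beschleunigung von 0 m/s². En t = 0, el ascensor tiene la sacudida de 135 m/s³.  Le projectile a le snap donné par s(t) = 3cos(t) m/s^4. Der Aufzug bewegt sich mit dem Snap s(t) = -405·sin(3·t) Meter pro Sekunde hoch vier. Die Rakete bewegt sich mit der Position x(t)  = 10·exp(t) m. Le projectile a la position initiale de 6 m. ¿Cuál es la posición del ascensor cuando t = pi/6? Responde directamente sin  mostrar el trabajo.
La posición en t = pi/6 es x = -2.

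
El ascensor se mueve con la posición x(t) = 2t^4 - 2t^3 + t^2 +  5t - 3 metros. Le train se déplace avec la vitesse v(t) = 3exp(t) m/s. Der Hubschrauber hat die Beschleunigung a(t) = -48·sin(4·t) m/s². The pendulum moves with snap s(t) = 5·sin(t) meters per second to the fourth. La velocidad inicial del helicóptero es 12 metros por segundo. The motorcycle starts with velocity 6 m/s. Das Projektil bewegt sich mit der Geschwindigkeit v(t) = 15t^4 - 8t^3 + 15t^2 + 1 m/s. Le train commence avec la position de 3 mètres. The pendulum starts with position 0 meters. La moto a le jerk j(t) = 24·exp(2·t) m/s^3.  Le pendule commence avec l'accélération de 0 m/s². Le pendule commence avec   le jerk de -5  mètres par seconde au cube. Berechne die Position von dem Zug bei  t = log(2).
Wir müssen unsere Gleichung für die Geschwindigkeit v(t) = 3·exp(t) 1-mal integrieren. Das Integral von der Geschwindigkeit, mit x(0) = 3, ergibt die Position: x(t) = 3·exp(t). Mit x(t) = 3·exp(t) und Einsetzen von t = log(2), finden wir x = 6.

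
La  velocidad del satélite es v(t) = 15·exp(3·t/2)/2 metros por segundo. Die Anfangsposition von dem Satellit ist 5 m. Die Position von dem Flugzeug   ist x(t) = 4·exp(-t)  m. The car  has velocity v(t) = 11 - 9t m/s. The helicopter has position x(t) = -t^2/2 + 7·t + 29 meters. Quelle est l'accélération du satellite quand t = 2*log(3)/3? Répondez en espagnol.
Debemos derivar nuestra ecuación de la velocidad v(t) = 15·exp(3·t/2)/2 1 vez. La derivada de la velocidad da la aceleración: a(t) = 45·exp(3·t/2)/4. Usando a(t) = 45·exp(3·t/2)/4 y sustituyendo t = 2*log(3)/3, encontramos a = 135/4.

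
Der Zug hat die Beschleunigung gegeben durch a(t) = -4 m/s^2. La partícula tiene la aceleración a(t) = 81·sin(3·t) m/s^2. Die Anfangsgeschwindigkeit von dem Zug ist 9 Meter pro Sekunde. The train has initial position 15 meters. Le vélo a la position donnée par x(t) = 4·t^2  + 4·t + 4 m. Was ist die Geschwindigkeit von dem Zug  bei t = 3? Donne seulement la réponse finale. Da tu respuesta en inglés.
At t = 3, v = -3.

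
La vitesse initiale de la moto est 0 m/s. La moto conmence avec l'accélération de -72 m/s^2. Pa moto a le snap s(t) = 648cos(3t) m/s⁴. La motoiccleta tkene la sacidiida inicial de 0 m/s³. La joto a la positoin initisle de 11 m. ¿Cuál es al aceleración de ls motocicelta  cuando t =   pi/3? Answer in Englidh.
We need to integrate our snap equation s(t) = 648·cos(3·t) 2 times. Taking ∫s(t)dt and applying j(0) = 0, we find j(t) = 216·sin(3·t). The integral of jerk, with a(0) = -72, gives acceleration: a(t) = -72·cos(3·t). Using a(t) = -72·cos(3·t) and substituting t = pi/3, we find a = 72.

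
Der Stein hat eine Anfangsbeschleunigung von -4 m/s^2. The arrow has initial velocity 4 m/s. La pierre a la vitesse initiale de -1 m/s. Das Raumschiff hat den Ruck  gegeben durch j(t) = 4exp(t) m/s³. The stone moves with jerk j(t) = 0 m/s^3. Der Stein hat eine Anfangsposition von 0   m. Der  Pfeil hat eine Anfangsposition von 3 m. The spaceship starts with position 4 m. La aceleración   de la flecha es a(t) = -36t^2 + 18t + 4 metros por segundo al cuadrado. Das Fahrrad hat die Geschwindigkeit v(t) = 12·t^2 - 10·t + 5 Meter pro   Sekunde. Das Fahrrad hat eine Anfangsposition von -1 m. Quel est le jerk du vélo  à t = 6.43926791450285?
Pour résoudre ceci, nous devons prendre 2 dérivées de notre équation de la vitesse v(t) = 12·t^2 - 10·t + 5. La dérivée de la vitesse donne l'accélération: a(t) = 24·t - 10. En prenant d/dt de a(t), nous trouvons j(t) = 24. En utilisant j(t) = 24 et en substituant t = 6.43926791450285, nous trouvons j = 24.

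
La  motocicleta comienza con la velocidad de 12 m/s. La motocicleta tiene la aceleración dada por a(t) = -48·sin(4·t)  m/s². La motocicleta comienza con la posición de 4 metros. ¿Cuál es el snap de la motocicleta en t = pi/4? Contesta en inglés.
To solve this, we need to take 2 derivatives of our acceleration equation a(t) = -48·sin(4·t). Differentiating acceleration, we get jerk: j(t) = -192·cos(4·t). Taking d/dt of j(t), we find s(t) = 768·sin(4·t). From the given snap equation s(t) = 768·sin(4·t), we substitute t = pi/4 to get s = 0.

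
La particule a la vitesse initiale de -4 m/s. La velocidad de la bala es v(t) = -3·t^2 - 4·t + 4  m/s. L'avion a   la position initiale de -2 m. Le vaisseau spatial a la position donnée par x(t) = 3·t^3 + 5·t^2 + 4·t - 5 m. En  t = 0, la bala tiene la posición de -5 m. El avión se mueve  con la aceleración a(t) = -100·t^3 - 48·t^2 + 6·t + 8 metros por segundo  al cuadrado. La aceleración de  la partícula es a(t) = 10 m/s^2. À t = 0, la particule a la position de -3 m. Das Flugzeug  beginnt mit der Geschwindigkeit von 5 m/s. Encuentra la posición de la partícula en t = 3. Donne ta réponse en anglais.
To find the answer, we compute 2 integrals of a(t) = 10. Integrating acceleration and using the initial condition v(0) = -4, we get v(t) = 10·t - 4. Integrating velocity and using the initial condition x(0) = -3, we get x(t) = 5·t^2 - 4·t - 3. We have position x(t) = 5·t^2 - 4·t - 3. Substituting t = 3: x(3) = 30.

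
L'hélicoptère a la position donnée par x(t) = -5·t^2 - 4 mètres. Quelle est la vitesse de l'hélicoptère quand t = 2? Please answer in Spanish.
Para resolver esto, necesitamos tomar 1 derivada de nuestra ecuación de la posición x(t) = -5·t^2 - 4. Tomando d/dt de x(t), encontramos v(t) = -10·t. Usando v(t) = -10·t y sustituyendo t = 2, encontramos v = -20.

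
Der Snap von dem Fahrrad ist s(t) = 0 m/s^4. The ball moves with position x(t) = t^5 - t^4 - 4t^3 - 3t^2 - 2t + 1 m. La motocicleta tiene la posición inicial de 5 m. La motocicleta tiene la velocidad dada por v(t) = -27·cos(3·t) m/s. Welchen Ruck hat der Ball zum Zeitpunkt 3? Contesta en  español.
Partiendo de la posición x(t) = t^5 - t^4 - 4·t^3 - 3·t^2 - 2·t + 1, tomamos 3 derivadas. La derivada de la posición da la velocidad: v(t) = 5·t^4 - 4·t^3 - 12·t^2 - 6·t - 2. Derivando la velocidad, obtenemos la aceleración: a(t) = 20·t^3 - 12·t^2 - 24·t - 6. La derivada de la aceleración da la sacudida: j(t) = 60·t^2 - 24·t - 24. Usando j(t) = 60·t^2 - 24·t - 24 y sustituyendo t = 3, encontramos j = 444.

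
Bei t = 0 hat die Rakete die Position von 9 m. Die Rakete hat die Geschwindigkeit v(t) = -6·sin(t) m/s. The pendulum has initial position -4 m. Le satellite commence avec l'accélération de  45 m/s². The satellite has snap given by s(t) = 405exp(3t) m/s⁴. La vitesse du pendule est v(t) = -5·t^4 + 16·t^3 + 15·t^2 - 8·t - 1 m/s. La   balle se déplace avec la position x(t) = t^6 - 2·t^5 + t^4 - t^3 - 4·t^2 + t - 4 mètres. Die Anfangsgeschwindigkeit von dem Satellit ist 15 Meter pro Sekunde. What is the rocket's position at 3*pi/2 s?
Starting from velocity v(t) = -6·sin(t), we take 1 antiderivative. Integrating velocity and using the initial condition x(0) = 9, we get x(t) = 6·cos(t) + 3. Using x(t) = 6·cos(t) + 3 and substituting t = 3*pi/2, we find x = 3.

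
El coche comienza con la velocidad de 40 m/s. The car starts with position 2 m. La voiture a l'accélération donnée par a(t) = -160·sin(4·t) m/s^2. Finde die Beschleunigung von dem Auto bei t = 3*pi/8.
Mit a(t) = -160·sin(4·t) und Einsetzen von t = 3*pi/8, finden wir a = 160.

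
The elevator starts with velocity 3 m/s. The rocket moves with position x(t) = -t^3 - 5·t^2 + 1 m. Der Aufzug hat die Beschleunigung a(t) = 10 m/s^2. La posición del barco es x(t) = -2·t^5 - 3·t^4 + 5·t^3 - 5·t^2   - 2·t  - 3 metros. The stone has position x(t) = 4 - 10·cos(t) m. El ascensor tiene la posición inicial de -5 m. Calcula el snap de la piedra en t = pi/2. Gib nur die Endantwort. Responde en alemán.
s(pi/2) = 0.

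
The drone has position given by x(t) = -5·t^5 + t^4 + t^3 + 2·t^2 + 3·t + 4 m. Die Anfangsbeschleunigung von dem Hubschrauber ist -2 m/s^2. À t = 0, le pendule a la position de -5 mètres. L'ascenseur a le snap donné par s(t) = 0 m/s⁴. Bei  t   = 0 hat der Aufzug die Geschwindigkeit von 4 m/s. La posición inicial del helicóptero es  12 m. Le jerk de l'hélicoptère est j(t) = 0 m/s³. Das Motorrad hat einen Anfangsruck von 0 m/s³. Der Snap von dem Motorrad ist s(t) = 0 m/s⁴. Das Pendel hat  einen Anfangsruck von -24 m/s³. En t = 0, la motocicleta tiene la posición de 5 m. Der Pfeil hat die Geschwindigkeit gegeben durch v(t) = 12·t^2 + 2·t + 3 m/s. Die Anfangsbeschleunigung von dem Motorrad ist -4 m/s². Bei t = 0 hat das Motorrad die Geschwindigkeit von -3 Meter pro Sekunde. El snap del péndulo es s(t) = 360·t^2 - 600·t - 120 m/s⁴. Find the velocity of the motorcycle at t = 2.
We need to integrate our snap equation s(t) = 0 3 times. Integrating snap and using the initial condition j(0) = 0, we get j(t) = 0. The antiderivative of jerk is acceleration. Using a(0) = -4, we get a(t) = -4. Taking ∫a(t)dt and applying v(0) = -3, we find v(t) = -4·t - 3. We have velocity v(t) = -4·t - 3. Substituting t = 2: v(2) = -11.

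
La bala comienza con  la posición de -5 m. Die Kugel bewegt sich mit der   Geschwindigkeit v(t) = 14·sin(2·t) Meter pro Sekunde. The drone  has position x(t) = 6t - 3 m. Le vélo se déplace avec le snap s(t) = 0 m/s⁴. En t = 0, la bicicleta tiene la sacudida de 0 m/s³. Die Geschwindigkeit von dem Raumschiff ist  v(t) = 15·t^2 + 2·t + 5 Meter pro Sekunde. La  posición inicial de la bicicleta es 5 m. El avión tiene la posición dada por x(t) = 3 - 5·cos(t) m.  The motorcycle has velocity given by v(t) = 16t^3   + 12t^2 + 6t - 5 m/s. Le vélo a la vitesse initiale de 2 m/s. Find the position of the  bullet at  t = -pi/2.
We must find the antiderivative of our velocity equation v(t) = 14·sin(2·t) 1 time. The antiderivative of velocity, with x(0) = -5, gives position: x(t) = 2 - 7·cos(2·t). From the given position equation x(t) = 2 - 7·cos(2·t), we substitute t = -pi/2 to get x = 9.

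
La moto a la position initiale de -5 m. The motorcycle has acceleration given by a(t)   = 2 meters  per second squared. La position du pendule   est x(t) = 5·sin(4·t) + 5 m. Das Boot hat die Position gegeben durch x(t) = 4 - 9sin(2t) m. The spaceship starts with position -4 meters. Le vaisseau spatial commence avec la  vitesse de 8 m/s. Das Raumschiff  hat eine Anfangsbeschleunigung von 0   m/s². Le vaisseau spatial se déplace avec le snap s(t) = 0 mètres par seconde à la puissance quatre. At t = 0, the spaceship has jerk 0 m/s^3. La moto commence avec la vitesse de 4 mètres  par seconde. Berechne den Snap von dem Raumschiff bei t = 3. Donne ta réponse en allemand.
Wir haben den Snap s(t) = 0. Durch Einsetzen von t = 3: s(3) = 0.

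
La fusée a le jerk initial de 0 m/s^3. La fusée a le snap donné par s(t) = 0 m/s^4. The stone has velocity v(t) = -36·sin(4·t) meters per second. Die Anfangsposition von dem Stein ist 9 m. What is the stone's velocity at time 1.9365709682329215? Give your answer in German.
Wir haben die Geschwindigkeit v(t) = -36·sin(4·t). Durch Einsetzen von t = 1.9365709682329215: v(1.9365709682329215) = -35.7914231813013.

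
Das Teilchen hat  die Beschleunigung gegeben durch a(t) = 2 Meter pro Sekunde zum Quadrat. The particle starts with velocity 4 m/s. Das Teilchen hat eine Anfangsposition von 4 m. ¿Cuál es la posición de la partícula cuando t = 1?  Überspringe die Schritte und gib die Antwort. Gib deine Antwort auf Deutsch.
Die Antwort ist 9.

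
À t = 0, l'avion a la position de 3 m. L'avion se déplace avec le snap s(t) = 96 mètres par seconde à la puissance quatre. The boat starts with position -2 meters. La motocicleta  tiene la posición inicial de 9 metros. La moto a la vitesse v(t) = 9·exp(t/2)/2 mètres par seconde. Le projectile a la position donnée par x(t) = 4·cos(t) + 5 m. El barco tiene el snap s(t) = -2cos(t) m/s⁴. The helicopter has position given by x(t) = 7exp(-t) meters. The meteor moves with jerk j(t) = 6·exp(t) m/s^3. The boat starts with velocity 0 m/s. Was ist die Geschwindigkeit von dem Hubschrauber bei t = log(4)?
Wir müssen unsere Gleichung für die Position x(t) = 7·exp(-t) 1-mal ableiten. Mit d/dt von x(t) finden wir v(t) = -7·exp(-t). Mit v(t) = -7·exp(-t) und Einsetzen von t = log(4), finden wir v = -7/4.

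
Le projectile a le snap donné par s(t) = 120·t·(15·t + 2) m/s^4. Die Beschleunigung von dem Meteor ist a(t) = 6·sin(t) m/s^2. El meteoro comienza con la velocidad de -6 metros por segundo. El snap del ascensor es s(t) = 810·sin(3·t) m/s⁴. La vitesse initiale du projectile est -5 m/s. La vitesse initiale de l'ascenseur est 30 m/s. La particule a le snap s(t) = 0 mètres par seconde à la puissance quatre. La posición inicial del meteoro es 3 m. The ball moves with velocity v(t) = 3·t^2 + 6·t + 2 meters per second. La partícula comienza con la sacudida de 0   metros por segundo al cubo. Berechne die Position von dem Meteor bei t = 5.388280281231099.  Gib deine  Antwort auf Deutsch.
Ausgehend von der Beschleunigung a(t) = 6·sin(t), nehmen wir 2 Integrale. Das Integral von der Beschleunigung, mit v(0) = -6, ergibt die Geschwindigkeit: v(t) = -6·cos(t). Das Integral von der Geschwindigkeit ist die Position. Mit x(0) = 3 erhalten wir x(t) = 3 - 6·sin(t). Wir haben die Position x(t) = 3 - 6·sin(t). Durch Einsetzen von t = 5.388280281231099: x(5.388280281231099) = 7.68089801757228.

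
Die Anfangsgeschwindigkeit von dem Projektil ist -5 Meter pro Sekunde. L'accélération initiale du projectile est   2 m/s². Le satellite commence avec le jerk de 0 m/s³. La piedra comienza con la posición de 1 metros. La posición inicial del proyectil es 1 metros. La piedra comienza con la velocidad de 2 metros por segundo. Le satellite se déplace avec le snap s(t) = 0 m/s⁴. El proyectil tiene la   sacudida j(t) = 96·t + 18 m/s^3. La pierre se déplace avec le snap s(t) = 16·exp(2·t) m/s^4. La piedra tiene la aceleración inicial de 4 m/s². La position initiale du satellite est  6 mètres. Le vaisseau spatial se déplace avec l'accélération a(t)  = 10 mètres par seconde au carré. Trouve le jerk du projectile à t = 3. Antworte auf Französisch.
Nous avons le jerk j(t) = 96·t + 18. En substituant t = 3: j(3) = 306.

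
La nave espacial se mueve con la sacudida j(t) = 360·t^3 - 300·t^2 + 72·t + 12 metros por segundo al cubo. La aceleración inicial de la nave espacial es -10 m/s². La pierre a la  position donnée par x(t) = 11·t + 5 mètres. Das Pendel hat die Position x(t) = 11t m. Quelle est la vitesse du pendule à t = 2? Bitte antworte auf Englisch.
Starting from position x(t) = 11·t, we take 1 derivative. Taking d/dt of x(t), we find v(t) = 11. Using v(t) = 11 and substituting t = 2, we find v = 11.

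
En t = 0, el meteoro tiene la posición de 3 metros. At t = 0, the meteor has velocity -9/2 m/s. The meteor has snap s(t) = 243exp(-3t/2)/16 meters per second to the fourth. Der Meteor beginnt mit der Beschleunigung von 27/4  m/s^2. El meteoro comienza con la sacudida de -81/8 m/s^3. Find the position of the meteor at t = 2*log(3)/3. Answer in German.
Um dies zu lösen, müssen wir 4 Stammfunktionen unserer Gleichung für den Snap s(t) = 243·exp(-3·t/2)/16 finden. Das Integral von dem Snap, mit j(0) = -81/8, ergibt den Ruck: j(t) = -81·exp(-3·t/2)/8. Die Stammfunktion von dem Ruck ist die Beschleunigung. Mit a(0) = 27/4 erhalten wir a(t) = 27·exp(-3·t/2)/4. Mit ∫a(t)dt und Anwendung von v(0) = -9/2, finden wir v(t) = -9·exp(-3·t/2)/2. Mit ∫v(t)dt und Anwendung von x(0) = 3, finden wir x(t) = 3·exp(-3·t/2). Mit x(t) = 3·exp(-3·t/2) und Einsetzen von t = 2*log(3)/3, finden wir x = 1.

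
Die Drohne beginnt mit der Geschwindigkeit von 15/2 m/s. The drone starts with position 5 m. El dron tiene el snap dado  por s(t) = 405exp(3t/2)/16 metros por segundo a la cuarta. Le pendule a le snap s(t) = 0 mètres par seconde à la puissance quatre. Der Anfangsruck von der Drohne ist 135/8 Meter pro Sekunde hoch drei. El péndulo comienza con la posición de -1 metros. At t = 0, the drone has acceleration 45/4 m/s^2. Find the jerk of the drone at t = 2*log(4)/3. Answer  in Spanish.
Necesitamos integrar nuestra ecuación del snap s(t) = 405·exp(3·t/2)/16 1 vez. La antiderivada del snap es la sacudida. Usando j(0) = 135/8, obtenemos j(t) = 135·exp(3·t/2)/8. Usando j(t) = 135·exp(3·t/2)/8 y sustituyendo t = 2*log(4)/3, encontramos j = 135/2.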